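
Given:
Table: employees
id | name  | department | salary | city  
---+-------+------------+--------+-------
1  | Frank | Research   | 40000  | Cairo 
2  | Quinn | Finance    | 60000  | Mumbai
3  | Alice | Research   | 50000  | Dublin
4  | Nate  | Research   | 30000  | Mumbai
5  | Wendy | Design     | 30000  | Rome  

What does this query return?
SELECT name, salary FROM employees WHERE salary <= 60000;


Filtering: salary <= 60000
Matching: 5 rows

5 rows:
Frank, 40000
Quinn, 60000
Alice, 50000
Nate, 30000
Wendy, 30000


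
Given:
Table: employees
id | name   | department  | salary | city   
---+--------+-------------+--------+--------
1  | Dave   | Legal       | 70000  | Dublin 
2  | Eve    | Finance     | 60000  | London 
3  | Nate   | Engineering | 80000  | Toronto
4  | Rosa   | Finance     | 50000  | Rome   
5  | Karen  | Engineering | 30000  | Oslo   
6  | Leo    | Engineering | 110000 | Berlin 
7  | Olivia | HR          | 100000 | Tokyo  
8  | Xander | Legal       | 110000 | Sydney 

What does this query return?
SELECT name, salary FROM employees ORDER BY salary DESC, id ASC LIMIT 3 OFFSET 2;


Sort by salary DESC (id ASC tiebreak), then skip 2 and take 3
Rows 3 through 5

3 rows:
Olivia, 100000
Nate, 80000
Dave, 70000


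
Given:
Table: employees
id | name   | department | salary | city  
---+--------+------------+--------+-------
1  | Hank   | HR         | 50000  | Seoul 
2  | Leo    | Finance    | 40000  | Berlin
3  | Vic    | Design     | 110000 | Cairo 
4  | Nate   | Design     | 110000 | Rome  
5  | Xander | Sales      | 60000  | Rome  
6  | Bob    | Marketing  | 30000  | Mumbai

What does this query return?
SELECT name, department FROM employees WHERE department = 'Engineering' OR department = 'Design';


Filtering: department = 'Engineering' OR 'Design'
Matching: 2 rows

2 rows:
Vic, Design
Nate, Design


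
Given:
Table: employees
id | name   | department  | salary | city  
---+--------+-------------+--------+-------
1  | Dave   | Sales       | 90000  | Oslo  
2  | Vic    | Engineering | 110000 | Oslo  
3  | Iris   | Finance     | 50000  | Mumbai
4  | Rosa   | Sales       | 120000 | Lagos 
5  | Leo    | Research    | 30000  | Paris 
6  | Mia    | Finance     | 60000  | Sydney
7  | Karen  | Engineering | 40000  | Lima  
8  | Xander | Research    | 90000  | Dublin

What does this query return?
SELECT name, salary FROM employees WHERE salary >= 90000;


Filtering: salary >= 90000
Matching: 4 rows

4 rows:
Dave, 90000
Vic, 110000
Rosa, 120000
Xander, 90000


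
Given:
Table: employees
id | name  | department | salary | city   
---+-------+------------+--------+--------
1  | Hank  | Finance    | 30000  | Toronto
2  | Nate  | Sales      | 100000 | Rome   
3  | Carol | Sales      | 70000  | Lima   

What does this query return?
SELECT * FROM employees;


SELECT * returns all 3 rows with all columns

3 rows:
1, Hank, Finance, 30000, Toronto
2, Nate, Sales, 100000, Rome
3, Carol, Sales, 70000, Lima


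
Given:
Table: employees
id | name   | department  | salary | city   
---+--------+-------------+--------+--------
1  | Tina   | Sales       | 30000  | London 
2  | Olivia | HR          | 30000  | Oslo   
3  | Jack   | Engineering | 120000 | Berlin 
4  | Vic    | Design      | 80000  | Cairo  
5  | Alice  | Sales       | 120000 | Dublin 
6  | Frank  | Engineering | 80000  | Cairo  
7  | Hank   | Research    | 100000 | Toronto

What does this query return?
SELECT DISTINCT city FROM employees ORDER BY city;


All 'city' values (row order): London, Oslo, Berlin, Cairo, Dublin, Cairo, Toronto
Removing duplicates leaves 6 unique value(s).

6 values:
Berlin
Cairo
Dublin
London
Oslo
Toronto


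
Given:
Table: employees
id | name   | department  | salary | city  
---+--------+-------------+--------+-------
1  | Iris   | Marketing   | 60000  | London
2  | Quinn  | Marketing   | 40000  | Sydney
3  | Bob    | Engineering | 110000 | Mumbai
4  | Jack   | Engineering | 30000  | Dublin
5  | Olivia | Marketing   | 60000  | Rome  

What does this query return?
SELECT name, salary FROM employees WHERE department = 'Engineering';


Filtering: department = 'Engineering'
Matching rows: 2

2 rows:
Bob, 110000
Jack, 30000


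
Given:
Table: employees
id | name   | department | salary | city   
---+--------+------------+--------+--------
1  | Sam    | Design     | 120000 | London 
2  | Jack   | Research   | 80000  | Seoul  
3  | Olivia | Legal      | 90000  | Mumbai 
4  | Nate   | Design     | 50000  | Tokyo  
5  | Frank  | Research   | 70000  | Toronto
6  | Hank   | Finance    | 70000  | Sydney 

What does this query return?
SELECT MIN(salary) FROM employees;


Salaries: 120000, 80000, 90000, 50000, 70000, 70000
MIN = 50000

50000


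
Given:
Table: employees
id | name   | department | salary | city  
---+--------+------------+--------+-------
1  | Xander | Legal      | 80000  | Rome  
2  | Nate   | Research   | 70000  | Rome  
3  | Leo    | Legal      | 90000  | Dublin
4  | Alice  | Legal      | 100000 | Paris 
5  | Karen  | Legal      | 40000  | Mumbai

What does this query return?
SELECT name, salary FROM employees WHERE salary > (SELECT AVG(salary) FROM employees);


Subquery: AVG(salary) = 76000.0
Filtering: salary > 76000.0
  Xander (80000) -> MATCH
  Leo (90000) -> MATCH
  Alice (100000) -> MATCH


3 rows:
Xander, 80000
Leo, 90000
Alice, 100000


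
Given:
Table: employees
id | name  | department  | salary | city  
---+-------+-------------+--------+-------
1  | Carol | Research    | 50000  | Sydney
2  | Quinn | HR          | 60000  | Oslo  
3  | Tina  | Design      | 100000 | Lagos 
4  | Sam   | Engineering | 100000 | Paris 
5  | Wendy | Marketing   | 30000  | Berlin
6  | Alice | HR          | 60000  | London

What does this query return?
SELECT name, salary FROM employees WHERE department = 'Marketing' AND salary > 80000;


Filtering: department = 'Marketing' AND salary > 80000
Matching: 0 rows

Empty result set (0 rows)


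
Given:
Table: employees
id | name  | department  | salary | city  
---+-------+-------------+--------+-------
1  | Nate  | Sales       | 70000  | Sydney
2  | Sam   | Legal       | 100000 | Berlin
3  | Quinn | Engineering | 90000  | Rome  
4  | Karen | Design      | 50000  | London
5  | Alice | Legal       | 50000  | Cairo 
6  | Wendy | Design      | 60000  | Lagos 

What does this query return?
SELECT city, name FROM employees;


Projecting columns: city, name

6 rows:
Sydney, Nate
Berlin, Sam
Rome, Quinn
London, Karen
Cairo, Alice
Lagos, Wendy


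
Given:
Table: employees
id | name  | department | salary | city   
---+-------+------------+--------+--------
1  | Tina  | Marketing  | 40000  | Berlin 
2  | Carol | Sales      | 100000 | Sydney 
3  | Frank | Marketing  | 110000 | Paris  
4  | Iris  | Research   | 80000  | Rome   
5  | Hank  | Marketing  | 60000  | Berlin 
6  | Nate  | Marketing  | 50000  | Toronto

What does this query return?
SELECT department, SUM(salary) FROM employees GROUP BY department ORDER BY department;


Summing salary within each department:
  Marketing: 40000 + 110000 + 60000 + 50000 = 260000
  Research: 80000 = 80000
  Sales: 100000 = 100000


3 groups:
Marketing, 260000
Research, 80000
Sales, 100000


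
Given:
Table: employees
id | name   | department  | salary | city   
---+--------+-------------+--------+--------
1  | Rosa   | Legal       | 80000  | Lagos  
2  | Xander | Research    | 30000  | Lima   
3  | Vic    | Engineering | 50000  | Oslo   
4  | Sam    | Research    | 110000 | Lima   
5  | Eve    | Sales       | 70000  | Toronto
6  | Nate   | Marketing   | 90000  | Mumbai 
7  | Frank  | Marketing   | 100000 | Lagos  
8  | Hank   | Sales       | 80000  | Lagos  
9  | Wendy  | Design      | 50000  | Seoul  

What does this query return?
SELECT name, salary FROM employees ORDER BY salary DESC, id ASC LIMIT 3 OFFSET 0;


Sort by salary DESC (id ASC tiebreak), then skip 0 and take 3
Rows 1 through 3

3 rows:
Sam, 110000
Frank, 100000
Nate, 90000


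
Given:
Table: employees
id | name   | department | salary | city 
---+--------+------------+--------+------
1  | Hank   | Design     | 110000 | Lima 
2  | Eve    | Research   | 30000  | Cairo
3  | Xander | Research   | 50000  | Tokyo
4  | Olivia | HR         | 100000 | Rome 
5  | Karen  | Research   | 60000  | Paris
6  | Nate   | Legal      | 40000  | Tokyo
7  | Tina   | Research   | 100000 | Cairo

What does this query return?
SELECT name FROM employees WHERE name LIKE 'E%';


LIKE 'E%' matches names starting with 'E'
Matching: 1

1 rows:
Eve


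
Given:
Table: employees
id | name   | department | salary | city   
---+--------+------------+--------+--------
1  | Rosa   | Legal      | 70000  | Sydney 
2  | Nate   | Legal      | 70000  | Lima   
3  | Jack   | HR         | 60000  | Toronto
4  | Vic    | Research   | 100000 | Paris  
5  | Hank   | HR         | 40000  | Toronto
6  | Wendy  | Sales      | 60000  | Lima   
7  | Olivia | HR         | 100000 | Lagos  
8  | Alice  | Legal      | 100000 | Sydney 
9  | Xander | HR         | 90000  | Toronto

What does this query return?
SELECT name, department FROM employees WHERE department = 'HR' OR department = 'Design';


Filtering: department = 'HR' OR 'Design'
Matching: 4 rows

4 rows:
Jack, HR
Hank, HR
Olivia, HR
Xander, HR


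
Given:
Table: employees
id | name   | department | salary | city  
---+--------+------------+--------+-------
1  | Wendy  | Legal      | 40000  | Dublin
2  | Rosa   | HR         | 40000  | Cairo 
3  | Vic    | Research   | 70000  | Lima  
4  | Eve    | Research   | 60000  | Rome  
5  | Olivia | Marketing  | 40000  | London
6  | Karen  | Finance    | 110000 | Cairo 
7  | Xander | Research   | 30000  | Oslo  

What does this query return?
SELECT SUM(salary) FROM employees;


SUM(salary) = 40000 + 40000 + 70000 + 60000 + 40000 + 110000 + 30000 = 390000

390000


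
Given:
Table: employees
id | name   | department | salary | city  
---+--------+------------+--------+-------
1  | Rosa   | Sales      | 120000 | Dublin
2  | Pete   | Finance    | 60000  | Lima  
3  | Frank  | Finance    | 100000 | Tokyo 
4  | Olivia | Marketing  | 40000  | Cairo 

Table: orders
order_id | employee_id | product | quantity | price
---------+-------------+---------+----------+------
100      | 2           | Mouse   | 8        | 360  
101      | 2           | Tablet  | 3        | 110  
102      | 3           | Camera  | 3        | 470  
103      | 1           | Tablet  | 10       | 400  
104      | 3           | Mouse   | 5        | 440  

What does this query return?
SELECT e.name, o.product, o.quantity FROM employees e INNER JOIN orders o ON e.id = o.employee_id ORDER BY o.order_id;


Joining employees.id = orders.employee_id:
  employee Pete (id=2) -> order Mouse
  employee Pete (id=2) -> order Tablet
  employee Frank (id=3) -> order Camera
  employee Rosa (id=1) -> order Tablet
  employee Frank (id=3) -> order Mouse


5 rows:
Pete, Mouse, 8
Pete, Tablet, 3
Frank, Camera, 3
Rosa, Tablet, 10
Frank, Mouse, 5


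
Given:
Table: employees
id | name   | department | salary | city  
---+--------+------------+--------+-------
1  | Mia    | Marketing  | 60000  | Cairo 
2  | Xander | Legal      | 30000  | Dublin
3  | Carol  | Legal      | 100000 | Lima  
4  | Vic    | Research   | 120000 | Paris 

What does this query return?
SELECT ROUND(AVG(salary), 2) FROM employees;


SUM(salary) = 310000
COUNT = 4
ROUND(AVG, 2) = ROUND(310000 / 4, 2) = 77500.0

77500.0


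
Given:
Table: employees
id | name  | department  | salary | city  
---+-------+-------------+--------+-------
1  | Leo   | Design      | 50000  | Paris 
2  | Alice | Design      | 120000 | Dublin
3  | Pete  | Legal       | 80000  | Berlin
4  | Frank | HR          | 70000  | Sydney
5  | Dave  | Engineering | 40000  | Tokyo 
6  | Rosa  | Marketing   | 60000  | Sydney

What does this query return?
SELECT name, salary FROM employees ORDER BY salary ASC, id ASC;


Sorting by salary ASC, then id ASC for ties

6 rows:
Dave, 40000
Leo, 50000
Rosa, 60000
Frank, 70000
Pete, 80000
Alice, 120000


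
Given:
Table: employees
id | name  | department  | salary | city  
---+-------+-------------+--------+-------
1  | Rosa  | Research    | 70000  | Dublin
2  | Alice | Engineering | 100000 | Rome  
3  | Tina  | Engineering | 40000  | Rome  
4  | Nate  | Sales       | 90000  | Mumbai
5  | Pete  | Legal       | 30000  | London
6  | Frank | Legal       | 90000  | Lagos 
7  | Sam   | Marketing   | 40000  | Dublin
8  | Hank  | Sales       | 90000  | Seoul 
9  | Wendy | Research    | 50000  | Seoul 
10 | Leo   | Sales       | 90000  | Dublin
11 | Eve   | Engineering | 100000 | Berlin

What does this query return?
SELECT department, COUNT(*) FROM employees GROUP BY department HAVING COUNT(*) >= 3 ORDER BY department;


Groups with count >= 3:
  Engineering: 3 -> PASS
  Sales: 3 -> PASS
  Legal: 2 -> filtered out
  Marketing: 1 -> filtered out
  Research: 2 -> filtered out


2 groups:
Engineering, 3
Sales, 3


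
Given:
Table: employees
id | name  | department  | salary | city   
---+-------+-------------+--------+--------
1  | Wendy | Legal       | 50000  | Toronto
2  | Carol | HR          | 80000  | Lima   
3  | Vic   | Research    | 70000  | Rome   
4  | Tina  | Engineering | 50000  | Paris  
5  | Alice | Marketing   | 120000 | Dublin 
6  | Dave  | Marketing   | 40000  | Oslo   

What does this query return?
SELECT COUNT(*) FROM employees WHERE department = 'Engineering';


Counting rows where department = 'Engineering'
  Tina -> MATCH


1


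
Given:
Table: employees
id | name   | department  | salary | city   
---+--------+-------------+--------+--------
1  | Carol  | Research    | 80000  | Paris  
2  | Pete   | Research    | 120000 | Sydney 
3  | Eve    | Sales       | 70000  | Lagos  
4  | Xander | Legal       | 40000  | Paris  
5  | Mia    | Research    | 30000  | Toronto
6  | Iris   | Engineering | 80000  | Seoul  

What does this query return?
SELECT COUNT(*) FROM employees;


COUNT(*) counts all rows

6


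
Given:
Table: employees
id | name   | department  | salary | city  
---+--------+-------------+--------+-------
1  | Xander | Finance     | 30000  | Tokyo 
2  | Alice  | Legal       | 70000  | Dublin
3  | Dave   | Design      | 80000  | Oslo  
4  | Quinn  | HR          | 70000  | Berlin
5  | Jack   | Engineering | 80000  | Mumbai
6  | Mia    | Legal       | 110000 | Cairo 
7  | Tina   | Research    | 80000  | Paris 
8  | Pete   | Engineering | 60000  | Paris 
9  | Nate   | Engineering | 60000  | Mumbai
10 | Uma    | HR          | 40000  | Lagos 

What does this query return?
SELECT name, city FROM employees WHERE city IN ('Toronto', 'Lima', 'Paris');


Filtering: city IN ('Toronto', 'Lima', 'Paris')
Matching: 2 rows

2 rows:
Tina, Paris
Pete, Paris


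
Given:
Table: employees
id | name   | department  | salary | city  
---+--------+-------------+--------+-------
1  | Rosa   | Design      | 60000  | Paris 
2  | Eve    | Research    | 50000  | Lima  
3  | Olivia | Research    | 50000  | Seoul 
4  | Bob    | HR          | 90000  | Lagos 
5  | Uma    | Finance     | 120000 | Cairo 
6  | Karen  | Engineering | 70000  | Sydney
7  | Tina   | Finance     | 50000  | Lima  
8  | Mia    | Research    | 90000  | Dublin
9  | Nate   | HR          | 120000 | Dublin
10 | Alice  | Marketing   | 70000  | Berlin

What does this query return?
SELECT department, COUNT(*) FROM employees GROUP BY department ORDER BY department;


Assigning each row to its department group:
  Rosa -> Design
  Eve -> Research
  Olivia -> Research
  Bob -> HR
  Uma -> Finance
  Karen -> Engineering
  Tina -> Finance
  Mia -> Research
  Nate -> HR
  Alice -> Marketing


6 groups:
Design, 1
Engineering, 1
Finance, 2
HR, 2
Marketing, 1
Research, 3


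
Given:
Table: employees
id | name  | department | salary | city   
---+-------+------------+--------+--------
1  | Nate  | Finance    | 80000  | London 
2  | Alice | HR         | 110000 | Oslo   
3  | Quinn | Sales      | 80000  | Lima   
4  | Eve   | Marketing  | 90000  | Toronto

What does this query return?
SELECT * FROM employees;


SELECT * returns all 4 rows with all columns

4 rows:
1, Nate, Finance, 80000, London
2, Alice, HR, 110000, Oslo
3, Quinn, Sales, 80000, Lima
4, Eve, Marketing, 90000, Toronto


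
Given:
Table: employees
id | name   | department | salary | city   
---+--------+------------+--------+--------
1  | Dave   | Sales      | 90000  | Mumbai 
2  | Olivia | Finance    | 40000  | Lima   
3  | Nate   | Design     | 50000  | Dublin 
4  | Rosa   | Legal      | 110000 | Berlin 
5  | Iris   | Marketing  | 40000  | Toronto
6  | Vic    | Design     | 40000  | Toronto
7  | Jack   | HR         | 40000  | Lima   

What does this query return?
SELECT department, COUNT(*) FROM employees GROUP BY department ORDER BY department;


Assigning each row to its department group:
  Dave -> Sales
  Olivia -> Finance
  Nate -> Design
  Rosa -> Legal
  Iris -> Marketing
  Vic -> Design
  Jack -> HR


6 groups:
Design, 2
Finance, 1
HR, 1
Legal, 1
Marketing, 1
Sales, 1


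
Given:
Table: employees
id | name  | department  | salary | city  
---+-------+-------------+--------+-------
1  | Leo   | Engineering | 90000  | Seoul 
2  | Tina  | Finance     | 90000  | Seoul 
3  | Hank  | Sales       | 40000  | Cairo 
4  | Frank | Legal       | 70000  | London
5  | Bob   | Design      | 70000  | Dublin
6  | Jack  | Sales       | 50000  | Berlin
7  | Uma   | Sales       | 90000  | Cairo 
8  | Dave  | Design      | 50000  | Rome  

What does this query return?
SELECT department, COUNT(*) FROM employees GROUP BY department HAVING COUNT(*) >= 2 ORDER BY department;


Groups with count >= 2:
  Design: 2 -> PASS
  Sales: 3 -> PASS
  Engineering: 1 -> filtered out
  Finance: 1 -> filtered out
  Legal: 1 -> filtered out


2 groups:
Design, 2
Sales, 3


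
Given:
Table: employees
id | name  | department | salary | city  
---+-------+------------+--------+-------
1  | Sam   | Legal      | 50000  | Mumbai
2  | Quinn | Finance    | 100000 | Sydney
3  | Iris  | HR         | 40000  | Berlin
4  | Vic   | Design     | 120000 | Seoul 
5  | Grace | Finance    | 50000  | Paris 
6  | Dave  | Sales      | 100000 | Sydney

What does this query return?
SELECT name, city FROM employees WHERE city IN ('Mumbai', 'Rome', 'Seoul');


Filtering: city IN ('Mumbai', 'Rome', 'Seoul')
Matching: 2 rows

2 rows:
Sam, Mumbai
Vic, Seoul


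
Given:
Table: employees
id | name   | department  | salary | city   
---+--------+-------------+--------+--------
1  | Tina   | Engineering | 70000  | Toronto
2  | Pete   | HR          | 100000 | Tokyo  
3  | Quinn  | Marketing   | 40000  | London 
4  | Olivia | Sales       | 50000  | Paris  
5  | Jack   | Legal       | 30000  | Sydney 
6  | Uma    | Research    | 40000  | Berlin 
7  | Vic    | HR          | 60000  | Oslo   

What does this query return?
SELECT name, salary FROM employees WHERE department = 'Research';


Filtering: department = 'Research'
Matching rows: 1

1 rows:
Uma, 40000


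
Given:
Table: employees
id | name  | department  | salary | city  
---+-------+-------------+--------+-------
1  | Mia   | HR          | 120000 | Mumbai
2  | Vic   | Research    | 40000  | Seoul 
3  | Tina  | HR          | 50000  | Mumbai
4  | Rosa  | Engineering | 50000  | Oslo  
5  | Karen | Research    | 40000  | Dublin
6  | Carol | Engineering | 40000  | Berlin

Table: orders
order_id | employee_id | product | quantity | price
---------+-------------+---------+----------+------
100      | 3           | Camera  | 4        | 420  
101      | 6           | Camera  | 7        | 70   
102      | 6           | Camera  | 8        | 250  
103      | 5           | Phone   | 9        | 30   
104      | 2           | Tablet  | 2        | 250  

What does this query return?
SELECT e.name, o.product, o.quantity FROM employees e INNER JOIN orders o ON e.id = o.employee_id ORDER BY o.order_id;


Joining employees.id = orders.employee_id:
  employee Tina (id=3) -> order Camera
  employee Carol (id=6) -> order Camera
  employee Carol (id=6) -> order Camera
  employee Karen (id=5) -> order Phone
  employee Vic (id=2) -> order Tablet


5 rows:
Tina, Camera, 4
Carol, Camera, 7
Carol, Camera, 8
Karen, Phone, 9
Vic, Tablet, 2


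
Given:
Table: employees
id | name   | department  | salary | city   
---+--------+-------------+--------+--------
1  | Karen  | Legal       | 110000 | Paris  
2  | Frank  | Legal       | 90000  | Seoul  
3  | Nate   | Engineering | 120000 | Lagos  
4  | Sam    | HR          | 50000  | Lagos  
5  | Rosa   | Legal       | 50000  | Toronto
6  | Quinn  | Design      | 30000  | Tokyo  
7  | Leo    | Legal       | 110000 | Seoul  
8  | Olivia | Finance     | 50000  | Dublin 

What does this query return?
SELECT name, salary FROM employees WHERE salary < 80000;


Filtering: salary < 80000
Matching: 4 rows

4 rows:
Sam, 50000
Rosa, 50000
Quinn, 30000
Olivia, 50000


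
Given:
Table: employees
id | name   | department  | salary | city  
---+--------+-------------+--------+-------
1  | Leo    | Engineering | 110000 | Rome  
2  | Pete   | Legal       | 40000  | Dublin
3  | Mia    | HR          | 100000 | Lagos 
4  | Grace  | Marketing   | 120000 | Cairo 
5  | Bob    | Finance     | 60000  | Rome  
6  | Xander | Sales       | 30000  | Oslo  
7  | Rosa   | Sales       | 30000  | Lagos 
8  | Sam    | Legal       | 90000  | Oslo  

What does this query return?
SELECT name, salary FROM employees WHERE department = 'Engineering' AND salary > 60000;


Filtering: department = 'Engineering' AND salary > 60000
Matching: 1 rows

1 rows:
Leo, 110000


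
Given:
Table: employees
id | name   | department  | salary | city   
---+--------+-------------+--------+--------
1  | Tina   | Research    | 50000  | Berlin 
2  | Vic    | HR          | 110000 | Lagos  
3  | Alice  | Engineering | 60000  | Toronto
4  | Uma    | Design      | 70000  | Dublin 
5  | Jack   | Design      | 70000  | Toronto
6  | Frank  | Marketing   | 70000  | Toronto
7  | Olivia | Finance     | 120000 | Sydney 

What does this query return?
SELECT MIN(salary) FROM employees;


Salaries: 50000, 110000, 60000, 70000, 70000, 70000, 120000
MIN = 50000

50000


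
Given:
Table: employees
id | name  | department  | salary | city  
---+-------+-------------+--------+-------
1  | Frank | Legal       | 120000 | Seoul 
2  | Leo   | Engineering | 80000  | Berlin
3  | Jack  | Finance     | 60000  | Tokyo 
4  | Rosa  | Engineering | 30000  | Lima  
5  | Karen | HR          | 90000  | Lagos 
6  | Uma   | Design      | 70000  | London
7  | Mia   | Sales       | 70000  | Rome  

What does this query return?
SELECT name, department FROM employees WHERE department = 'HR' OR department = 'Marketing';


Filtering: department = 'HR' OR 'Marketing'
Matching: 1 rows

1 rows:
Karen, HR


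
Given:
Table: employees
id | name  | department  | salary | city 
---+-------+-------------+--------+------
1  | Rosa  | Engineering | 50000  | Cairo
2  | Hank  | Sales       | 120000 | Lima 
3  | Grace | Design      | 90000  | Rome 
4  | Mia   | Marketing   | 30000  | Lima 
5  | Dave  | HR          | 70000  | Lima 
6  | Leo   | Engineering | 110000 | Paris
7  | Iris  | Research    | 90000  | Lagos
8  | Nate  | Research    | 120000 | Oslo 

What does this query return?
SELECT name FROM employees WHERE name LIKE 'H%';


LIKE 'H%' matches names starting with 'H'
Matching: 1

1 rows:
Hank


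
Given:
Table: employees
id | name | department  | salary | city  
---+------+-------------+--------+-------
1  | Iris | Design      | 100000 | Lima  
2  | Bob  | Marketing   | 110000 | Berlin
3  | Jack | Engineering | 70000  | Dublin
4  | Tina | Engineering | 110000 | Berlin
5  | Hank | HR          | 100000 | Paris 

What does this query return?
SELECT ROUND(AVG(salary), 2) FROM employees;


SUM(salary) = 490000
COUNT = 5
ROUND(AVG, 2) = ROUND(490000 / 5, 2) = 98000.0

98000.0


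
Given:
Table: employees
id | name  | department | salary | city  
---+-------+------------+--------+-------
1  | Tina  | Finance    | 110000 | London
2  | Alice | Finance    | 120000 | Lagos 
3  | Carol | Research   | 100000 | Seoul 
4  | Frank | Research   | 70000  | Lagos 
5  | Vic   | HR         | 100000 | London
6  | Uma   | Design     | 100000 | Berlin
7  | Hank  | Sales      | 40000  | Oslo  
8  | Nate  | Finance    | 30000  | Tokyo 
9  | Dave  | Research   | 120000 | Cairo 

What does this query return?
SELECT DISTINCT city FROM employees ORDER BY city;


All 'city' values (row order): London, Lagos, Seoul, Lagos, London, Berlin, Oslo, Tokyo, Cairo
Removing duplicates leaves 7 unique value(s).

7 values:
Berlin
Cairo
Lagos
London
Oslo
Seoul
Tokyo


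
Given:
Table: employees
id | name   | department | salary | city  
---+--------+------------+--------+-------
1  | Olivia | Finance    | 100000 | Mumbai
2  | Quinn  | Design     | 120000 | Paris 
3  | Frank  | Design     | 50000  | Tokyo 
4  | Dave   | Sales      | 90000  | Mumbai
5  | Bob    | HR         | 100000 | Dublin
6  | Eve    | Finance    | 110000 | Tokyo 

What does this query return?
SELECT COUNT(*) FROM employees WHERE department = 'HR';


Counting rows where department = 'HR'
  Bob -> MATCH


1


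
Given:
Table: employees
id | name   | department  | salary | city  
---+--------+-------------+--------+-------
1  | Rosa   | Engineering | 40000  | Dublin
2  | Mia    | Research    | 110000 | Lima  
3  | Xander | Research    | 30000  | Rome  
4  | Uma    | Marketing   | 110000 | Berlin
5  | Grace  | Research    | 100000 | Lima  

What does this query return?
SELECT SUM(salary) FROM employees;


SUM(salary) = 40000 + 110000 + 30000 + 110000 + 100000 = 390000

390000


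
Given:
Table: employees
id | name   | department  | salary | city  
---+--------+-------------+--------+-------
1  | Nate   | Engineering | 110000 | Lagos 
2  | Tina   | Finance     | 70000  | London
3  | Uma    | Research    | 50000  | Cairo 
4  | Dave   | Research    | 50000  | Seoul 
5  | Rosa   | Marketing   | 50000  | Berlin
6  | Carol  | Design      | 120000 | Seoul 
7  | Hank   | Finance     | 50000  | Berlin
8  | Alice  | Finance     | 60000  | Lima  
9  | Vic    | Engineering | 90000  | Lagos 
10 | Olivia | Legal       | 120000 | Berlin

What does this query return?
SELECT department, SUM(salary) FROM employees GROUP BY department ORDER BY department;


Summing salary within each department:
  Design: 120000 = 120000
  Engineering: 110000 + 90000 = 200000
  Finance: 70000 + 50000 + 60000 = 180000
  Legal: 120000 = 120000
  Marketing: 50000 = 50000
  Research: 50000 + 50000 = 100000


6 groups:
Design, 120000
Engineering, 200000
Finance, 180000
Legal, 120000
Marketing, 50000
Research, 100000


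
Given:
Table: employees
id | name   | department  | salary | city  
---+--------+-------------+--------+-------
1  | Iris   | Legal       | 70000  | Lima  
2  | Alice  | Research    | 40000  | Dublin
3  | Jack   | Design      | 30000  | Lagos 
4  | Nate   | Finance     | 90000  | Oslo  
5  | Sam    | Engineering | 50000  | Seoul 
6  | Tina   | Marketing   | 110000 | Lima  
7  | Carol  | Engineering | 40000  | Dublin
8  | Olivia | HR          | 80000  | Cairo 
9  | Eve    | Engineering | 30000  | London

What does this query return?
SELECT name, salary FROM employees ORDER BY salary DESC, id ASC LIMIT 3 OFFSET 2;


Sort by salary DESC (id ASC tiebreak), then skip 2 and take 3
Rows 3 through 5

3 rows:
Olivia, 80000
Iris, 70000
Sam, 50000


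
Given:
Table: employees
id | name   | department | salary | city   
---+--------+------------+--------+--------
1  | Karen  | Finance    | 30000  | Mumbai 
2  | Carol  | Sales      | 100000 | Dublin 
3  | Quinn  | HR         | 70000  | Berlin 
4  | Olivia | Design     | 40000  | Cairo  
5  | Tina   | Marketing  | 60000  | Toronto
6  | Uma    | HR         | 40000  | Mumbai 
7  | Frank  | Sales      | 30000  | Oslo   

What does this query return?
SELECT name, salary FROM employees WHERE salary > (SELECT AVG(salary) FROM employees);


Subquery: AVG(salary) = 52857.14
Filtering: salary > 52857.14
  Carol (100000) -> MATCH
  Quinn (70000) -> MATCH
  Tina (60000) -> MATCH


3 rows:
Carol, 100000
Quinn, 70000
Tina, 60000


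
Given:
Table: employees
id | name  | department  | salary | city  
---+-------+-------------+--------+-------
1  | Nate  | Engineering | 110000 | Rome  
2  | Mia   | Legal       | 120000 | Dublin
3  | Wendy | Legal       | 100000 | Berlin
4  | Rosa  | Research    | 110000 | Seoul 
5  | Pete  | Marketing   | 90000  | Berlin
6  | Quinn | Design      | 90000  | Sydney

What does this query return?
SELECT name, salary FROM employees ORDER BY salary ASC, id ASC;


Sorting by salary ASC, then id ASC for ties

6 rows:
Pete, 90000
Quinn, 90000
Wendy, 100000
Nate, 110000
Rosa, 110000
Mia, 120000


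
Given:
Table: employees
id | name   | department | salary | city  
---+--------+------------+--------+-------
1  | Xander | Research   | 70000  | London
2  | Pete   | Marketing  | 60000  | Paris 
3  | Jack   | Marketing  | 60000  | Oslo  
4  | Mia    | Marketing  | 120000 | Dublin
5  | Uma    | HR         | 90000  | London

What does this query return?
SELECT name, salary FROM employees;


Projecting columns: name, salary

5 rows:
Xander, 70000
Pete, 60000
Jack, 60000
Mia, 120000
Uma, 90000


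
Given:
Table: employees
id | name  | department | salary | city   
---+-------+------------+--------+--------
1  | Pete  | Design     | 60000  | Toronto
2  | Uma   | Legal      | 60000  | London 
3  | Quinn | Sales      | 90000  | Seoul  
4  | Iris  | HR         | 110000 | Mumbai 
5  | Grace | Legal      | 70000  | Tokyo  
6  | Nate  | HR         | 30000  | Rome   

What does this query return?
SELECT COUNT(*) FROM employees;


COUNT(*) counts all rows

6


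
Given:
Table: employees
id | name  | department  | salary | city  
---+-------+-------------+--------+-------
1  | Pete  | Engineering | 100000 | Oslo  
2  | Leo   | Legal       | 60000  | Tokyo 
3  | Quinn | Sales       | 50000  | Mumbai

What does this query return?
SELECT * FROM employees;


SELECT * returns all 3 rows with all columns

3 rows:
1, Pete, Engineering, 100000, Oslo
2, Leo, Legal, 60000, Tokyo
3, Quinn, Sales, 50000, Mumbai


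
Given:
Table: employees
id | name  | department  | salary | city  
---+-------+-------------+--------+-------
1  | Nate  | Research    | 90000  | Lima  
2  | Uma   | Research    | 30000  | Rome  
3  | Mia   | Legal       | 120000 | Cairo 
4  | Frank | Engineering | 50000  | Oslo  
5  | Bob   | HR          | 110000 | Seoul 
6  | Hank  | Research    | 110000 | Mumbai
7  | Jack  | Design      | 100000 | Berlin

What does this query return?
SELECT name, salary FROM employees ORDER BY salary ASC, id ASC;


Sorting by salary ASC, then id ASC for ties

7 rows:
Uma, 30000
Frank, 50000
Nate, 90000
Jack, 100000
Bob, 110000
Hank, 110000
Mia, 120000


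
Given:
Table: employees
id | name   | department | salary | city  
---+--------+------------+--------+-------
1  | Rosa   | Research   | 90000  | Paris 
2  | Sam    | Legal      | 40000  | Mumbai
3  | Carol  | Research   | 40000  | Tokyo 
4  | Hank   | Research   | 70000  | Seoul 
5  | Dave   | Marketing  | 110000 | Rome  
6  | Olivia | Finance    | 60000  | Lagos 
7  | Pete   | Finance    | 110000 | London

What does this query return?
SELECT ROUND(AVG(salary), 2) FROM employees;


SUM(salary) = 520000
COUNT = 7
ROUND(AVG, 2) = ROUND(520000 / 7, 2) = 74285.71

74285.71


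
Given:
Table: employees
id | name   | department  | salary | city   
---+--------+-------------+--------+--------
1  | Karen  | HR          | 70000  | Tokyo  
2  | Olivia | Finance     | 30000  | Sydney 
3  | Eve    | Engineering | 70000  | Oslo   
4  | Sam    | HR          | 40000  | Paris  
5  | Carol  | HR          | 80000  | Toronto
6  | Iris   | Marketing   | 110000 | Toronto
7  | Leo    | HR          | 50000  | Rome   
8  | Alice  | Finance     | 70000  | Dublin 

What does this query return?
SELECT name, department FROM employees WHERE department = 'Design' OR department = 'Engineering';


Filtering: department = 'Design' OR 'Engineering'
Matching: 1 rows

1 rows:
Eve, Engineering


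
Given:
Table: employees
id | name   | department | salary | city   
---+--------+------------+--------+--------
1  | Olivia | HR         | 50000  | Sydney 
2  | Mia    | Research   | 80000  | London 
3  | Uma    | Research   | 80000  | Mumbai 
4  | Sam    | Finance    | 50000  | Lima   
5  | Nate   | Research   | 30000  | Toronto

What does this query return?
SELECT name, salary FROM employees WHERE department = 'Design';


Filtering: department = 'Design'
Matching rows: 0

Empty result set (0 rows)


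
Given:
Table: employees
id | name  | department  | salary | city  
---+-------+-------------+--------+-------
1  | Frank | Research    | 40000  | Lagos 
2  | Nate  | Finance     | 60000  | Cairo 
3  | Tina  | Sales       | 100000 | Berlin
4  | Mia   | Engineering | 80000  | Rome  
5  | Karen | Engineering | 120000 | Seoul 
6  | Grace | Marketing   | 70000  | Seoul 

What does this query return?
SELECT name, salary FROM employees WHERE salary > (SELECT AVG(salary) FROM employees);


Subquery: AVG(salary) = 78333.33
Filtering: salary > 78333.33
  Tina (100000) -> MATCH
  Mia (80000) -> MATCH
  Karen (120000) -> MATCH


3 rows:
Tina, 100000
Mia, 80000
Karen, 120000


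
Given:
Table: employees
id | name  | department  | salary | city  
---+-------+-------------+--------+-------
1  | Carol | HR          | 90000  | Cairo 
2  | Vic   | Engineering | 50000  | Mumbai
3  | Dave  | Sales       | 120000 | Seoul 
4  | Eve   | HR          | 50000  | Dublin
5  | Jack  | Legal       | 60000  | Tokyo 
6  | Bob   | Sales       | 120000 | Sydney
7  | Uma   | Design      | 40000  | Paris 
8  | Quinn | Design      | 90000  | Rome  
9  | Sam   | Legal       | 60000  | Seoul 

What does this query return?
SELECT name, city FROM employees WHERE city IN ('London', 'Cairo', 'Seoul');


Filtering: city IN ('London', 'Cairo', 'Seoul')
Matching: 3 rows

3 rows:
Carol, Cairo
Dave, Seoul
Sam, Seoul


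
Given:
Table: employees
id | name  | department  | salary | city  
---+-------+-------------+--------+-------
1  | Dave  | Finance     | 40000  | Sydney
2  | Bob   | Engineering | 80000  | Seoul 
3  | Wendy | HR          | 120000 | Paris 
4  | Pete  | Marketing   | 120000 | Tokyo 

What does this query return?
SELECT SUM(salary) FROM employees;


SUM(salary) = 40000 + 80000 + 120000 + 120000 = 360000

360000


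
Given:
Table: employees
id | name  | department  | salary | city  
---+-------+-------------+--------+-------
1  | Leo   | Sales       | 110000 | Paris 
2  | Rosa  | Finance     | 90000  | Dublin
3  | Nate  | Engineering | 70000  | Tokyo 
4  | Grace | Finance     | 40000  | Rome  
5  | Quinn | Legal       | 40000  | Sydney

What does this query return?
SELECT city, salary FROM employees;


Projecting columns: city, salary

5 rows:
Paris, 110000
Dublin, 90000
Tokyo, 70000
Rome, 40000
Sydney, 40000


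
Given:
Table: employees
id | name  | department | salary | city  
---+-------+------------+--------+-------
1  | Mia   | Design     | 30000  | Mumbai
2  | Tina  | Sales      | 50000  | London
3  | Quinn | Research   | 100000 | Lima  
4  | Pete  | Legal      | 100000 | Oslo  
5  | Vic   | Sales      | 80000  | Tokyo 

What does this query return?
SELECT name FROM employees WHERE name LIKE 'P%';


LIKE 'P%' matches names starting with 'P'
Matching: 1

1 rows:
Pete


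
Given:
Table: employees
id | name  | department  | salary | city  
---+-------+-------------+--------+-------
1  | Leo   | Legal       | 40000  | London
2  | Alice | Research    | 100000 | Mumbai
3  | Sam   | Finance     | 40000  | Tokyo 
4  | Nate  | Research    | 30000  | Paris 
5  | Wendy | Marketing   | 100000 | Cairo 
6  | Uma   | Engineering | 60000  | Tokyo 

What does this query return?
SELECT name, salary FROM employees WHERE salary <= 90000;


Filtering: salary <= 90000
Matching: 4 rows

4 rows:
Leo, 40000
Sam, 40000
Nate, 30000
Uma, 60000


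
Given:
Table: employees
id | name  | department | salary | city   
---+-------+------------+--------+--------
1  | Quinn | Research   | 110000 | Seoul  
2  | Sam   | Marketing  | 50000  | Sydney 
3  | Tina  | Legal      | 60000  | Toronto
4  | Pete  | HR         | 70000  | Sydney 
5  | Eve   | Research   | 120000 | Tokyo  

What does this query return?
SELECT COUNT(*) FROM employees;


COUNT(*) counts all rows

5


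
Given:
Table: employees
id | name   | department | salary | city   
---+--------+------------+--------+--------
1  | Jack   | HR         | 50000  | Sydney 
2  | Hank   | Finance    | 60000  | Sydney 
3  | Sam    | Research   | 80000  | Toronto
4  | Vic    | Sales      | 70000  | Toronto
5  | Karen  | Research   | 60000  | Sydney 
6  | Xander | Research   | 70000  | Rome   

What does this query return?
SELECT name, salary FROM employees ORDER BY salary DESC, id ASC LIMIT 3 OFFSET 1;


Sort by salary DESC (id ASC tiebreak), then skip 1 and take 3
Rows 2 through 4

3 rows:
Vic, 70000
Xander, 70000
Hank, 60000


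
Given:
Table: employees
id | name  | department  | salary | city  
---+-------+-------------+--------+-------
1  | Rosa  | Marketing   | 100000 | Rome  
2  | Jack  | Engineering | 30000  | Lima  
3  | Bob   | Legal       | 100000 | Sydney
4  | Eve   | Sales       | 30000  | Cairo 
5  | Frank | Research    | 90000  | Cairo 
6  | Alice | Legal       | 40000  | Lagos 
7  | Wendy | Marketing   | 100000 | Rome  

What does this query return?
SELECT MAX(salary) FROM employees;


Salaries: 100000, 30000, 100000, 30000, 90000, 40000, 100000
MAX = 100000

100000


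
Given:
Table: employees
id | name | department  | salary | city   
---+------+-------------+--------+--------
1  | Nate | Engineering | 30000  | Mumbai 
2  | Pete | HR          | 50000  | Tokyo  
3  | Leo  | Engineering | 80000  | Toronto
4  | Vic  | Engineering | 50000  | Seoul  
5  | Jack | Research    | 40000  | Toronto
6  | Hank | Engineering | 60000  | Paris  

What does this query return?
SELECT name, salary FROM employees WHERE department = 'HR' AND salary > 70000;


Filtering: department = 'HR' AND salary > 70000
Matching: 0 rows

Empty result set (0 rows)


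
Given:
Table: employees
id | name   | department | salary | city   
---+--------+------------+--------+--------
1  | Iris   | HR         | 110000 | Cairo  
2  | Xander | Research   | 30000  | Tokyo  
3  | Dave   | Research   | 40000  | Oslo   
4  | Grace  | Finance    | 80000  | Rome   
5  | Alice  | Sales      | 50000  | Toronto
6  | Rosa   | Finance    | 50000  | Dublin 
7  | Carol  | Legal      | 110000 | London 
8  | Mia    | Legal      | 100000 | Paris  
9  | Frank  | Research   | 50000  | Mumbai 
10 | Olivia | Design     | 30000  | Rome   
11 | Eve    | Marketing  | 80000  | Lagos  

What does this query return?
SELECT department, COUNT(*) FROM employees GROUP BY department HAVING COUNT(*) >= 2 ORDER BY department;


Groups with count >= 2:
  Finance: 2 -> PASS
  Legal: 2 -> PASS
  Research: 3 -> PASS
  Design: 1 -> filtered out
  HR: 1 -> filtered out
  Marketing: 1 -> filtered out
  Sales: 1 -> filtered out


3 groups:
Finance, 2
Legal, 2
Research, 3


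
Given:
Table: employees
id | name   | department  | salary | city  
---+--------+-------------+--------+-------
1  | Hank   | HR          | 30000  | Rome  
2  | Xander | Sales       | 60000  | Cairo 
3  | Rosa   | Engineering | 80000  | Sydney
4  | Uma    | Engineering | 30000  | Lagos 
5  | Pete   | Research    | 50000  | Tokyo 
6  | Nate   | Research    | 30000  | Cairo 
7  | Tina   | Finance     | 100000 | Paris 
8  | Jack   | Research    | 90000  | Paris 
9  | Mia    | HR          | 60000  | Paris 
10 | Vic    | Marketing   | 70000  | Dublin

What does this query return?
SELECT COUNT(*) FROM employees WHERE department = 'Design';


Counting rows where department = 'Design'


0


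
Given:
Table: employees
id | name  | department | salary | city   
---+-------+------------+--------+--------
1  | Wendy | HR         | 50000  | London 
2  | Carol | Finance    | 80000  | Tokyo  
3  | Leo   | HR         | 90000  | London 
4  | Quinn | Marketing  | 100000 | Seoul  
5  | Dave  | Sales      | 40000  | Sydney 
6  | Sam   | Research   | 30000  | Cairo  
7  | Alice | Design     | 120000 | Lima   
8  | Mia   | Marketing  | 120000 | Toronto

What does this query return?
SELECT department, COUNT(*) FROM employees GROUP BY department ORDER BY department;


Assigning each row to its department group:
  Wendy -> HR
  Carol -> Finance
  Leo -> HR
  Quinn -> Marketing
  Dave -> Sales
  Sam -> Research
  Alice -> Design
  Mia -> Marketing


6 groups:
Design, 1
Finance, 1
HR, 2
Marketing, 2
Research, 1
Sales, 1
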